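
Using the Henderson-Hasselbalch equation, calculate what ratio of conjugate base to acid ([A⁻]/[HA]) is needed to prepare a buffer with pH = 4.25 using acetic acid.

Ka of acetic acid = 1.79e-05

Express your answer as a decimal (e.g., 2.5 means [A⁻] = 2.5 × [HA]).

pKa = -log(1.79e-05) = 4.7471. pH = pKa + log([A⁻]/[HA]), so log([A⁻]/[HA]) = pH − pKa = 4.25 − 4.7471 = -0.4971. [A⁻]/[HA] = 10^(-0.4971) = 0.318

[A⁻]/[HA] = 0.318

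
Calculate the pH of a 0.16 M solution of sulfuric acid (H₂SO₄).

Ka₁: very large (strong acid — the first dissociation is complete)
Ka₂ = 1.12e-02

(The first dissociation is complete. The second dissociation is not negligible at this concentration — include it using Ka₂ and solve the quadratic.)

First dissociation is complete: [H⁺]₀ = [HSO₄⁻]₀ = C = 0.16 M. Second dissociation HSO₄⁻ ⇌ H⁺ + SO₄²⁻: let x = [SO₄²⁻]. Ka₂ = (C + x)·x / (C − x) = 1.12e-02 → x² + (C + Ka₂)·x − Ka₂·C = 0 → x² + 0.17120·x − 1.792e-03 = 0. x = (−0.17120 + √(0.17120² + 4 × 1.792e-03)) / 2 = 9.8953e-03 M. [H⁺] = C + x = 0.16 + 9.8953e-03 = 1.6990e-01 M. pH = -log(1.6990e-01) = 0.77.

pH = 0.77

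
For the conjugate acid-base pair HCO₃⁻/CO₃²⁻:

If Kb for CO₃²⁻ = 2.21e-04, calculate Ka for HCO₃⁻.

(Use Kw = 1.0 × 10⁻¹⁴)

For a conjugate pair Ka × Kb = Kw, so Ka = Kw/Kb = 1.0 × 10⁻¹⁴ / 2.21e-04 = 4.52e-11.

K_a = 4.52e-11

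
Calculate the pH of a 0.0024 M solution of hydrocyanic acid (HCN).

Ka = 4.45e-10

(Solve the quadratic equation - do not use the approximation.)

x² + Ka×x - Ka×C = 0. Using quadratic formula: [H⁺] = 1.0332e-06

pH = 5.99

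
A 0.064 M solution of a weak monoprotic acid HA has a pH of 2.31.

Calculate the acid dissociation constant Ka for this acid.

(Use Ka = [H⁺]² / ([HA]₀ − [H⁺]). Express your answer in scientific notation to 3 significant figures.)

[H⁺] = 10^(−pH) = 10^(−2.31) = 4.898e-03 M. For HA ⇌ H⁺ + A⁻, Ka = [H⁺][A⁻]/[HA] = [H⁺]² / ([HA]₀ − [H⁺]) = (4.898e-03)² / (0.064 − 4.898e-03) = 4.06e-04.

K_a = 4.06e-04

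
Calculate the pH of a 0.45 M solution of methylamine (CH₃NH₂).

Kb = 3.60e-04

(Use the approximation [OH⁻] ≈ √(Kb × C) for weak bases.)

[OH⁻] = √(Kb × C) = √(3.60e-04 × 0.45) = 1.2728e-02. pOH = 1.90, pH = 14 - pOH

pH = 12.10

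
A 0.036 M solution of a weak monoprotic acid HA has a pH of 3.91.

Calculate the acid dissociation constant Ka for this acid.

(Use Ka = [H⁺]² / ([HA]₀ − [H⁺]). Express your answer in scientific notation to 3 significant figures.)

[H⁺] = 10^(−pH) = 10^(−3.91) = 1.230e-04 M. For HA ⇌ H⁺ + A⁻, Ka = [H⁺][A⁻]/[HA] = [H⁺]² / ([HA]₀ − [H⁺]) = (1.230e-04)² / (0.036 − 1.230e-04) = 4.22e-07.

K_a = 4.22e-07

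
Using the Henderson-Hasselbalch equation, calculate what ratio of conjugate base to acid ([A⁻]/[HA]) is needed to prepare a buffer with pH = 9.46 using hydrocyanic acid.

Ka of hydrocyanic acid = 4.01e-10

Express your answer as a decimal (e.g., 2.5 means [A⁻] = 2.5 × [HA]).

pKa = -log(4.01e-10) = 9.3969. pH = pKa + log([A⁻]/[HA]), so log([A⁻]/[HA]) = pH − pKa = 9.46 − 9.3969 = 0.0631. [A⁻]/[HA] = 10^(0.0631) = 1.16

[A⁻]/[HA] = 1.16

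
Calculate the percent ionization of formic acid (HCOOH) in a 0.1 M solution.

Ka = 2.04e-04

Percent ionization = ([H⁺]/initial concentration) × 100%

Using Ka equilibrium: x² + Ka×x - Ka×C = 0. Solving: [H⁺] = 4.4158e-03. Percent = (4.4158e-03/0.1) × 100

Percent ionization = 4.42%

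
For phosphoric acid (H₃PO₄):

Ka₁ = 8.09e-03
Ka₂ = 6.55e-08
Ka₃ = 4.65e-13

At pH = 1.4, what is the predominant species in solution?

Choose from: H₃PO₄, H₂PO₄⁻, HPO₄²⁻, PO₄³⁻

pKa₁ = 2.09, pKa₂ = 7.18, pKa₃ = 12.33. For a polyprotic acid the predominant species crosses at each pKa: below pKa_n the protonated form dominates, above it the deprotonated form does. At pH = 1.4, the predominant species is H₃PO₄.

H₃PO₄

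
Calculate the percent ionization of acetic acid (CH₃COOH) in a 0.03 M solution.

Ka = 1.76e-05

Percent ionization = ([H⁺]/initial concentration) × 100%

Using Ka equilibrium: x² + Ka×x - Ka×C = 0. Solving: [H⁺] = 7.1789e-04. Percent = (7.1789e-04/0.03) × 100

Percent ionization = 2.39%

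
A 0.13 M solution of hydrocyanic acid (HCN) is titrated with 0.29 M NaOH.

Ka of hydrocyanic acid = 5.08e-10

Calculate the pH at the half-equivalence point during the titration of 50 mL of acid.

At half-equivalence [HA] = [A⁻], so Henderson-Hasselbalch gives pH = pKa = -log(5.08e-10) = 9.29.

pH = pKa = 9.29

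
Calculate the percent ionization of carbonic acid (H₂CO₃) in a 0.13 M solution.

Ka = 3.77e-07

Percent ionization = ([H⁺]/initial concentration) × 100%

Using Ka equilibrium: x² + Ka×x - Ka×C = 0. Solving: [H⁺] = 2.2119e-04. Percent = (2.2119e-04/0.13) × 100

Percent ionization = 0.17%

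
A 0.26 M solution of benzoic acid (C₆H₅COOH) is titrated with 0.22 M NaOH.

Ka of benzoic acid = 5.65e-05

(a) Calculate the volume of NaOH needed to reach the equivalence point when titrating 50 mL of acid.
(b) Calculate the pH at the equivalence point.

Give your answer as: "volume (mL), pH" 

moles acid = 0.26 × 50/1000 = 0.013 mol; V_base = moles/0.22 × 1000 = 59.1 mL. At equivalence only the conjugate base is present: [A⁻] = 0.013/0.109 = 1.1917e-01 M. Kb = Kw/Ka = 1.77e-10; [OH⁻] = √(Kb × [A⁻]) = 4.5925e-06; pOH = 5.34; pH = 14 - pOH = 8.66.

V = 59.1 mL, pH = 8.66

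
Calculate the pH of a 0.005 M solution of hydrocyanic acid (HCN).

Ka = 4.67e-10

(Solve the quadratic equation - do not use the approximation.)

x² + Ka×x - Ka×C = 0. Using quadratic formula: [H⁺] = 1.5278e-06

pH = 5.82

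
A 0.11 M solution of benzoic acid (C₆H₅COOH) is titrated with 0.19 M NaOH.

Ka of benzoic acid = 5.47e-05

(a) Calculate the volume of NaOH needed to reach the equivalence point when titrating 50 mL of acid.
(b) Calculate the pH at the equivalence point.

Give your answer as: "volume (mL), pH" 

moles acid = 0.11 × 50/1000 = 0.0055 mol; V_base = moles/0.19 × 1000 = 28.9 mL. At equivalence only the conjugate base is present: [A⁻] = 0.0055/0.079 = 6.9667e-02 M. Kb = Kw/Ka = 1.83e-10; [OH⁻] = √(Kb × [A⁻]) = 3.5688e-06; pOH = 5.45; pH = 14 - pOH = 8.55.

V = 28.9 mL, pH = 8.55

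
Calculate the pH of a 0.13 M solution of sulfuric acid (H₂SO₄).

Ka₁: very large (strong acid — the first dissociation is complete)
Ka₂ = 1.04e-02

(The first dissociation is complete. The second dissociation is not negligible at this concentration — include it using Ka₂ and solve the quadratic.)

First dissociation is complete: [H⁺]₀ = [HSO₄⁻]₀ = C = 0.13 M. Second dissociation HSO₄⁻ ⇌ H⁺ + SO₄²⁻: let x = [SO₄²⁻]. Ka₂ = (C + x)·x / (C − x) = 1.04e-02 → x² + (C + Ka₂)·x − Ka₂·C = 0 → x² + 0.14040·x − 1.352e-03 = 0. x = (−0.14040 + √(0.14040² + 4 × 1.352e-03)) / 2 = 9.0467e-03 M. [H⁺] = C + x = 0.13 + 9.0467e-03 = 1.3905e-01 M. pH = -log(1.3905e-01) = 0.86.

pH = 0.86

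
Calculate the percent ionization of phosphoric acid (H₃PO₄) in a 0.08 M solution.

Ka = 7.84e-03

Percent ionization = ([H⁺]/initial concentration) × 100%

Using Ka equilibrium: x² + Ka×x - Ka×C = 0. Solving: [H⁺] = 2.1429e-02. Percent = (2.1429e-02/0.08) × 100

Percent ionization = 26.8%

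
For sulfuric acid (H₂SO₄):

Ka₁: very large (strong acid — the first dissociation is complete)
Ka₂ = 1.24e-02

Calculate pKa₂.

pKa₂ = -log(Ka₂) = -log(1.24e-02) = 1.91.

pK_{a2} = 1.91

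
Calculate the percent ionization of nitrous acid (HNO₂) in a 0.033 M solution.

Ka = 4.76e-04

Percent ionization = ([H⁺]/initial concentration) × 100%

Using Ka equilibrium: x² + Ka×x - Ka×C = 0. Solving: [H⁺] = 3.7325e-03. Percent = (3.7325e-03/0.033) × 100

Percent ionization = 11.3%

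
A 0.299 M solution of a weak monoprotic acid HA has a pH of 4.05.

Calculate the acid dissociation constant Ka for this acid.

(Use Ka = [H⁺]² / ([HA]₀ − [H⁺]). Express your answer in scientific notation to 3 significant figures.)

[H⁺] = 10^(−pH) = 10^(−4.05) = 8.913e-05 M. For HA ⇌ H⁺ + A⁻, Ka = [H⁺][A⁻]/[HA] = [H⁺]² / ([HA]₀ − [H⁺]) = (8.913e-05)² / (0.299 − 8.913e-05) = 2.66e-08.

K_a = 2.66e-08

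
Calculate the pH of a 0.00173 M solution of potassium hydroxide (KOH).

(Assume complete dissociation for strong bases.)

[OH⁻] = 0.00173 M for strong base. pOH = -log[OH⁻] = 2.76, pH = 14 - pOH

pH = 11.24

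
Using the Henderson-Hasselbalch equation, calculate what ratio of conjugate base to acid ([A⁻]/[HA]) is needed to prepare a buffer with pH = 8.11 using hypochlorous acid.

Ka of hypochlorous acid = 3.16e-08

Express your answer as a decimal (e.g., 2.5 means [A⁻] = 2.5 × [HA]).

pKa = -log(3.16e-08) = 7.5003. pH = pKa + log([A⁻]/[HA]), so log([A⁻]/[HA]) = pH − pKa = 8.11 − 7.5003 = 0.6097. [A⁻]/[HA] = 10^(0.6097) = 4.07

[A⁻]/[HA] = 4.07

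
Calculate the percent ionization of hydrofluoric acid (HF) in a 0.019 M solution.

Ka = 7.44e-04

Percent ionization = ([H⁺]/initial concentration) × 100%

Using Ka equilibrium: x² + Ka×x - Ka×C = 0. Solving: [H⁺] = 3.4061e-03. Percent = (3.4061e-03/0.019) × 100

Percent ionization = 17.9%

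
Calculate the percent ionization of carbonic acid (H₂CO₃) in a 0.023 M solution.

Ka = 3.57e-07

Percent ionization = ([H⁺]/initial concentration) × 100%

Using Ka equilibrium: x² + Ka×x - Ka×C = 0. Solving: [H⁺] = 9.0436e-05. Percent = (9.0436e-05/0.023) × 100

Percent ionization = 0.393%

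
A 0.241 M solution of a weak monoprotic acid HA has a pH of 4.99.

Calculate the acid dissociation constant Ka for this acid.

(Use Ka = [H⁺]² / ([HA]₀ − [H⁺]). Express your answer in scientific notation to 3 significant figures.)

[H⁺] = 10^(−pH) = 10^(−4.99) = 1.023e-05 M. For HA ⇌ H⁺ + A⁻, Ka = [H⁺][A⁻]/[HA] = [H⁺]² / ([HA]₀ − [H⁺]) = (1.023e-05)² / (0.241 − 1.023e-05) = 4.35e-10.

K_a = 4.35e-10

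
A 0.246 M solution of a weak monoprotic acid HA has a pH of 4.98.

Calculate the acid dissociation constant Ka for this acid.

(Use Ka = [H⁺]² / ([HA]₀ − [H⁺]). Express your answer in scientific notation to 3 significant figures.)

[H⁺] = 10^(−pH) = 10^(−4.98) = 1.047e-05 M. For HA ⇌ H⁺ + A⁻, Ka = [H⁺][A⁻]/[HA] = [H⁺]² / ([HA]₀ − [H⁺]) = (1.047e-05)² / (0.246 − 1.047e-05) = 4.46e-10.

K_a = 4.46e-10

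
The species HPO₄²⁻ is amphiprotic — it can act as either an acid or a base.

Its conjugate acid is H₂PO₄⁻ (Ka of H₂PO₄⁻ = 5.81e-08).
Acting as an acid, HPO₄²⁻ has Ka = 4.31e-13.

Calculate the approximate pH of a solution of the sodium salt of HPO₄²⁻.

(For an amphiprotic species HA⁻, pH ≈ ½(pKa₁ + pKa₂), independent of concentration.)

pKa₁ = -log(5.81e-08) = 7.24; pKa₂ = -log(4.31e-13) = 12.37. For an amphiprotic species, pH ≈ ½(pKa₁ + pKa₂) = ½(7.24 + 12.37) = 9.80.

pH = 9.80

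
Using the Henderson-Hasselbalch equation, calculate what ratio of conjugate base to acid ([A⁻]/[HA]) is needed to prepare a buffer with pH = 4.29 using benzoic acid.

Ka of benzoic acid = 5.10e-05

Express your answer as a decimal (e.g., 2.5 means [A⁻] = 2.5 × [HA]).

pKa = -log(5.10e-05) = 4.2924. pH = pKa + log([A⁻]/[HA]), so log([A⁻]/[HA]) = pH − pKa = 4.29 − 4.2924 = -0.0024. [A⁻]/[HA] = 10^(-0.0024) = 0.994

[A⁻]/[HA] = 0.994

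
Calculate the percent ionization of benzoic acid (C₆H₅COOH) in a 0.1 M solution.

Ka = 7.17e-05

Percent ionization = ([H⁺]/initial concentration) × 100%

Using Ka equilibrium: x² + Ka×x - Ka×C = 0. Solving: [H⁺] = 2.6421e-03. Percent = (2.6421e-03/0.1) × 100

Percent ionization = 2.64%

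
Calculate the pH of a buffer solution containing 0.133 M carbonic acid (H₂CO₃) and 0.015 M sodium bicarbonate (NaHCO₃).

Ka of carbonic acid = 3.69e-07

pKa = -log(3.69e-07) = 6.43. pH = pKa + log([A⁻]/[HA]) = 6.43 + log(0.015/0.133)

pH = 5.49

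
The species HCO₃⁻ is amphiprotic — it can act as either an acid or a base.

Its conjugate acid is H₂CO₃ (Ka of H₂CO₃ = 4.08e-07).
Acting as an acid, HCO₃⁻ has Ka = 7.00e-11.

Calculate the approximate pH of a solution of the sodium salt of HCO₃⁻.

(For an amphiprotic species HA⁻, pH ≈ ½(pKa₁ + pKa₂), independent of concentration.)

pKa₁ = -log(4.08e-07) = 6.39; pKa₂ = -log(7.00e-11) = 10.15. For an amphiprotic species, pH ≈ ½(pKa₁ + pKa₂) = ½(6.39 + 10.15) = 8.27.

pH = 8.27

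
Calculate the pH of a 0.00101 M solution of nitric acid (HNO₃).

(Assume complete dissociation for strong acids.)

[H⁺] = 0.00101 M for strong acid. pH = -log[H⁺] = -log(0.00101)

pH = 3.00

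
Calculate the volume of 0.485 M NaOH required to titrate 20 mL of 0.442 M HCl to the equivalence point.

At equivalence: moles acid = moles base. moles HCl = 0.442 × 20/1000 = 0.00884 mol. V_base = moles / 0.485 × 1000 = 18.2 mL.

V_{base} = 18.2 mL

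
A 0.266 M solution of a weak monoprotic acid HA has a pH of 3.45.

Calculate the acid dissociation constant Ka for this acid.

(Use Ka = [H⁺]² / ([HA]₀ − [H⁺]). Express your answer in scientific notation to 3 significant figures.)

[H⁺] = 10^(−pH) = 10^(−3.45) = 3.548e-04 M. For HA ⇌ H⁺ + A⁻, Ka = [H⁺][A⁻]/[HA] = [H⁺]² / ([HA]₀ − [H⁺]) = (3.548e-04)² / (0.266 − 3.548e-04) = 4.74e-07.

K_a = 4.74e-07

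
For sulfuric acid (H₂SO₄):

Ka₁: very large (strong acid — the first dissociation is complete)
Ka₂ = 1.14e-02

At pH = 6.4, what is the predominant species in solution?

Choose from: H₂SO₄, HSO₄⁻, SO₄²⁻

The first dissociation is complete, so H₂SO₄ itself is never the predominant species in water; pKa₂ = -log(1.14e-02) = 1.94. For a polyprotic acid the predominant species crosses at each pKa: below pKa_n the protonated form dominates, above it the deprotonated form does. At pH = 6.4, the predominant species is SO₄²⁻.

SO₄²⁻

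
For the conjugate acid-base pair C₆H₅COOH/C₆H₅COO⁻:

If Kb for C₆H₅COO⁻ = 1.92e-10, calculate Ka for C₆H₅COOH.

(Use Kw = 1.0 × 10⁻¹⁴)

For a conjugate pair Ka × Kb = Kw, so Ka = Kw/Kb = 1.0 × 10⁻¹⁴ / 1.92e-10 = 5.21e-05.

K_a = 5.21e-05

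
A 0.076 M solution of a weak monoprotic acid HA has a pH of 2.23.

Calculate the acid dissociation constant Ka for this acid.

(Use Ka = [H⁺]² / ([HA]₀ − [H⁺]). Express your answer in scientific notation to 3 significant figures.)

[H⁺] = 10^(−pH) = 10^(−2.23) = 5.888e-03 M. For HA ⇌ H⁺ + A⁻, Ka = [H⁺][A⁻]/[HA] = [H⁺]² / ([HA]₀ − [H⁺]) = (5.888e-03)² / (0.076 − 5.888e-03) = 4.95e-04.

K_a = 4.95e-04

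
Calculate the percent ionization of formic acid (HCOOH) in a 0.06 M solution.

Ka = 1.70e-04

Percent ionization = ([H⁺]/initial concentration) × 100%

Using Ka equilibrium: x² + Ka×x - Ka×C = 0. Solving: [H⁺] = 3.1099e-03. Percent = (3.1099e-03/0.06) × 100

Percent ionization = 5.18%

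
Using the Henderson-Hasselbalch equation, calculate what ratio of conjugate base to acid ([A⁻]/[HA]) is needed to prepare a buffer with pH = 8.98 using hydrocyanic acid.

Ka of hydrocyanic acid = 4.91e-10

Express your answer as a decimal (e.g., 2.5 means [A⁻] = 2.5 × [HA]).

pKa = -log(4.91e-10) = 9.3089. pH = pKa + log([A⁻]/[HA]), so log([A⁻]/[HA]) = pH − pKa = 8.98 − 9.3089 = -0.3289. [A⁻]/[HA] = 10^(-0.3289) = 0.469

[A⁻]/[HA] = 0.469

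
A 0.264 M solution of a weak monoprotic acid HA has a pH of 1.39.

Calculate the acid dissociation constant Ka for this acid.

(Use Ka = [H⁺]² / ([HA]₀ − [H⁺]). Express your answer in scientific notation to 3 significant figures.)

[H⁺] = 10^(−pH) = 10^(−1.39) = 4.074e-02 M. For HA ⇌ H⁺ + A⁻, Ka = [H⁺][A⁻]/[HA] = [H⁺]² / ([HA]₀ − [H⁺]) = (4.074e-02)² / (0.264 − 4.074e-02) = 7.43e-03.

K_a = 7.43e-03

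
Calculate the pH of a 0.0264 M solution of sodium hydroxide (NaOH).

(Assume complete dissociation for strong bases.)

[OH⁻] = 0.0264 M for strong base. pOH = -log[OH⁻] = 1.58, pH = 14 - pOH

pH = 12.42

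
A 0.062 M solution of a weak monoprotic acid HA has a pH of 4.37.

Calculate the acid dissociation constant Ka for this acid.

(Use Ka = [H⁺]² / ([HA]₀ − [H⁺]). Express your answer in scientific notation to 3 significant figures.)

[H⁺] = 10^(−pH) = 10^(−4.37) = 4.266e-05 M. For HA ⇌ H⁺ + A⁻, Ka = [H⁺][A⁻]/[HA] = [H⁺]² / ([HA]₀ − [H⁺]) = (4.266e-05)² / (0.062 − 4.266e-05) = 2.94e-08.

K_a = 2.94e-08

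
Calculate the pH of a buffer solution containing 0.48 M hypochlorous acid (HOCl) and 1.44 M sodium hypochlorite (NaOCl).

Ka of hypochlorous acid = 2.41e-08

pKa = -log(2.41e-08) = 7.62. pH = pKa + log([A⁻]/[HA]) = 7.62 + log(1.44/0.48)

pH = 8.10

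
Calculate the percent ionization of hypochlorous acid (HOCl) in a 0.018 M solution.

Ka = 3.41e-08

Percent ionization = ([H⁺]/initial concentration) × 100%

Using Ka equilibrium: x² + Ka×x - Ka×C = 0. Solving: [H⁺] = 2.4758e-05. Percent = (2.4758e-05/0.018) × 100

Percent ionization = 0.138%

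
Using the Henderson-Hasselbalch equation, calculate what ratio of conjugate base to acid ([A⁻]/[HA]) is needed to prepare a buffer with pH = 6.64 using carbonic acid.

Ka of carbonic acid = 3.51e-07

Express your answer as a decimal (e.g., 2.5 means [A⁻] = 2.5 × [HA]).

pKa = -log(3.51e-07) = 6.4547. pH = pKa + log([A⁻]/[HA]), so log([A⁻]/[HA]) = pH − pKa = 6.64 − 6.4547 = 0.1853. [A⁻]/[HA] = 10^(0.1853) = 1.53

[A⁻]/[HA] = 1.53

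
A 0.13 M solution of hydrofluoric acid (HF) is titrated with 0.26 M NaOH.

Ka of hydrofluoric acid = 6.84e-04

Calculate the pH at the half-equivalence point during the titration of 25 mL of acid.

At half-equivalence [HA] = [A⁻], so Henderson-Hasselbalch gives pH = pKa = -log(6.84e-04) = 3.16.

pH = pKa = 3.16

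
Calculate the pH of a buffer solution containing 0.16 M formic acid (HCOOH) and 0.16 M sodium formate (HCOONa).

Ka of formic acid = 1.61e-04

pKa = -log(1.61e-04) = 3.79. pH = pKa + log([A⁻]/[HA]) = 3.79 + log(0.16/0.16)

pH = 3.79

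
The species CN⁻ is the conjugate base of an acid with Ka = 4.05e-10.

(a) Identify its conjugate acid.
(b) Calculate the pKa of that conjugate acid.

(a) The conjugate acid is formed by adding one H⁺ to CN⁻, giving HCN. (b) pKa = -log(Ka) = -log(4.05e-10) = 9.39.

Conjugate acid: HCN; pK_a = 9.39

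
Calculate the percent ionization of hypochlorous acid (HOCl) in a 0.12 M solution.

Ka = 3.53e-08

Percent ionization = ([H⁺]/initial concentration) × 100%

Using Ka equilibrium: x² + Ka×x - Ka×C = 0. Solving: [H⁺] = 6.5067e-05. Percent = (6.5067e-05/0.12) × 100

Percent ionization = 0.0542%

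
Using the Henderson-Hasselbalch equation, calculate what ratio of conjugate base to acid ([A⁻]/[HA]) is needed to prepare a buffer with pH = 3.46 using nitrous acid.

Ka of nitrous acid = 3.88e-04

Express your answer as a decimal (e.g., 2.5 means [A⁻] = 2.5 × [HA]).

pKa = -log(3.88e-04) = 3.4112. pH = pKa + log([A⁻]/[HA]), so log([A⁻]/[HA]) = pH − pKa = 3.46 − 3.4112 = 0.0488. [A⁻]/[HA] = 10^(0.0488) = 1.12

[A⁻]/[HA] = 1.12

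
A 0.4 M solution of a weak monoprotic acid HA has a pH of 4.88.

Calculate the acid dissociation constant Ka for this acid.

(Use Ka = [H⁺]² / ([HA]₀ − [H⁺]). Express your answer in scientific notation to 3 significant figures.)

[H⁺] = 10^(−pH) = 10^(−4.88) = 1.318e-05 M. For HA ⇌ H⁺ + A⁻, Ka = [H⁺][A⁻]/[HA] = [H⁺]² / ([HA]₀ − [H⁺]) = (1.318e-05)² / (0.4 − 1.318e-05) = 4.34e-10.

K_a = 4.34e-10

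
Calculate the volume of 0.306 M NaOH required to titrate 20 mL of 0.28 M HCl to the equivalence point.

At equivalence: moles acid = moles base. moles HCl = 0.28 × 20/1000 = 0.0056 mol. V_base = moles / 0.306 × 1000 = 18.3 mL.

V_{base} = 18.3 mL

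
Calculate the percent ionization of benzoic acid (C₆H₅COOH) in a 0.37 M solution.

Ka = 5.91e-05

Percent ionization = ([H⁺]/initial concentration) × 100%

Using Ka equilibrium: x² + Ka×x - Ka×C = 0. Solving: [H⁺] = 4.6468e-03. Percent = (4.6468e-03/0.37) × 100

Percent ionization = 1.26%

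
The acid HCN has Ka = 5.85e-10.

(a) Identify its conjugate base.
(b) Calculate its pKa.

(a) The conjugate base is formed by removing one H⁺ from HCN, giving CN⁻. (b) pKa = -log(Ka) = -log(5.85e-10) = 9.23.

Conjugate base: CN⁻; pK_a = 9.23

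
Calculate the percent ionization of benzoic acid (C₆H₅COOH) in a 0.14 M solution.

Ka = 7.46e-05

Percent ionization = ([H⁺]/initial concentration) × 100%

Using Ka equilibrium: x² + Ka×x - Ka×C = 0. Solving: [H⁺] = 3.1946e-03. Percent = (3.1946e-03/0.14) × 100

Percent ionization = 2.28%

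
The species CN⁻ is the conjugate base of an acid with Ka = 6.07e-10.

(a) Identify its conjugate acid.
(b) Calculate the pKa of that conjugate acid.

(a) The conjugate acid is formed by adding one H⁺ to CN⁻, giving HCN. (b) pKa = -log(Ka) = -log(6.07e-10) = 9.22.

Conjugate acid: HCN; pK_a = 9.22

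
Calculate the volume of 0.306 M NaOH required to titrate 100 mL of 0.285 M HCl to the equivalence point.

At equivalence: moles acid = moles base. moles HCl = 0.285 × 100/1000 = 0.0285 mol. V_base = moles / 0.306 × 1000 = 93.1 mL.

V_{base} = 93.1 mL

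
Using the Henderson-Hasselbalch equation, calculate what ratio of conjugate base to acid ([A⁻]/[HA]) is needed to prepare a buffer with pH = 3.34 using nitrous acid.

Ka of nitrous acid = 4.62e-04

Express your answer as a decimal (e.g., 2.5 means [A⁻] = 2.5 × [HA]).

pKa = -log(4.62e-04) = 3.3354. pH = pKa + log([A⁻]/[HA]), so log([A⁻]/[HA]) = pH − pKa = 3.34 − 3.3354 = 0.0046. [A⁻]/[HA] = 10^(0.0046) = 1.01

[A⁻]/[HA] = 1.01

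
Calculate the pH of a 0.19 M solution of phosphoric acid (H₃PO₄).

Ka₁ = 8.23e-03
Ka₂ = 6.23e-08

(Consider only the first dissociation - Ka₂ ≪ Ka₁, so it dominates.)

First dissociation dominates. From Ka₁ = [H⁺][HA⁻]/[H₂A], x² + Ka₁·x − Ka₁·C = 0 with C = 0.19 M and Ka₁ = 8.23e-03. Solving: [H⁺] = (−Ka₁ + √(Ka₁² + 4·Ka₁·C)) / 2 = 3.5642e-02 M. pH = -log(3.5642e-02) = 1.45.

pH = 1.45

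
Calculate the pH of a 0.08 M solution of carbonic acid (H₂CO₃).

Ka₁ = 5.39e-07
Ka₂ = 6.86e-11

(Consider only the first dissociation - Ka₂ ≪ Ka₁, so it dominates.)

First dissociation dominates. From Ka₁ = [H⁺][HA⁻]/[H₂A], x² + Ka₁·x − Ka₁·C = 0 with C = 0.08 M and Ka₁ = 5.39e-07. Solving: [H⁺] = (−Ka₁ + √(Ka₁² + 4·Ka₁·C)) / 2 = 2.0738e-04 M. pH = -log(2.0738e-04) = 3.68.

pH = 3.68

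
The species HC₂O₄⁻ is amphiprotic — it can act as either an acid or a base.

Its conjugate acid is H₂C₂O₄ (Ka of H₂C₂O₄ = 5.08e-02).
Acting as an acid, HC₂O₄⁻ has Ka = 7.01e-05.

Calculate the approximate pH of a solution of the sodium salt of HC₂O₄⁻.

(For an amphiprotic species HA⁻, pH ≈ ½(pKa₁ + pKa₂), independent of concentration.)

pKa₁ = -log(5.08e-02) = 1.29; pKa₂ = -log(7.01e-05) = 4.15. For an amphiprotic species, pH ≈ ½(pKa₁ + pKa₂) = ½(1.29 + 4.15) = 2.72.

pH = 2.72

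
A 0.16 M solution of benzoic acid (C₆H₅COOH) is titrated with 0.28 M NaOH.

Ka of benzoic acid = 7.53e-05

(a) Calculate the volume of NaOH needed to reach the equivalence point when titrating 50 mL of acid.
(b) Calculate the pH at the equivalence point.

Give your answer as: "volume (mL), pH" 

moles acid = 0.16 × 50/1000 = 0.008 mol; V_base = moles/0.28 × 1000 = 28.6 mL. At equivalence only the conjugate base is present: [A⁻] = 0.008/0.079 = 1.0182e-01 M. Kb = Kw/Ka = 1.33e-10; [OH⁻] = √(Kb × [A⁻]) = 3.6772e-06; pOH = 5.43; pH = 14 - pOH = 8.57.

V = 28.6 mL, pH = 8.57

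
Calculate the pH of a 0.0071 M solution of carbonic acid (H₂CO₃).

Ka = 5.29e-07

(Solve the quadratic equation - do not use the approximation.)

x² + Ka×x - Ka×C = 0. Using quadratic formula: [H⁺] = 6.1021e-05

pH = 4.21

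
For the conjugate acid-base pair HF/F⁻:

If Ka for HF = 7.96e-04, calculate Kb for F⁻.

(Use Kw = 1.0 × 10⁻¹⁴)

For a conjugate pair Ka × Kb = Kw, so Kb = Kw/Ka = 1.0 × 10⁻¹⁴ / 7.96e-04 = 1.26e-11.

K_b = 1.26e-11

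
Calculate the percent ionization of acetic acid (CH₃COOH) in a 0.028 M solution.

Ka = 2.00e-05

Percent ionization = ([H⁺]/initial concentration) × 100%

Using Ka equilibrium: x² + Ka×x - Ka×C = 0. Solving: [H⁺] = 7.3840e-04. Percent = (7.3840e-04/0.028) × 100

Percent ionization = 2.64%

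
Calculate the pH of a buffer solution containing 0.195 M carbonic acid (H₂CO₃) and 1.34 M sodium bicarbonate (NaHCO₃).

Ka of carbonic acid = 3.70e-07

pKa = -log(3.70e-07) = 6.43. pH = pKa + log([A⁻]/[HA]) = 6.43 + log(1.34/0.195)

pH = 7.27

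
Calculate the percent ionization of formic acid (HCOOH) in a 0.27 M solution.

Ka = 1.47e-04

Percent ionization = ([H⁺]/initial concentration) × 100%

Using Ka equilibrium: x² + Ka×x - Ka×C = 0. Solving: [H⁺] = 6.2269e-03. Percent = (6.2269e-03/0.27) × 100

Percent ionization = 2.31%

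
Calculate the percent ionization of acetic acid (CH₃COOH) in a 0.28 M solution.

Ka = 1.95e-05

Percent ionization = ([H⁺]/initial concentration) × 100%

Using Ka equilibrium: x² + Ka×x - Ka×C = 0. Solving: [H⁺] = 2.3269e-03. Percent = (2.3269e-03/0.28) × 100

Percent ionization = 0.831%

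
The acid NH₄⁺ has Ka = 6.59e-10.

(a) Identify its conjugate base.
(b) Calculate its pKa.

(a) The conjugate base is formed by removing one H⁺ from NH₄⁺, giving NH₃. (b) pKa = -log(Ka) = -log(6.59e-10) = 9.18.

Conjugate base: NH₃; pK_a = 9.18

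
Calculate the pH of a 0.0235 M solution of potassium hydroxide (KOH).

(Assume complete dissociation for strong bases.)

[OH⁻] = 0.0235 M for strong base. pOH = -log[OH⁻] = 1.63, pH = 14 - pOH

pH = 12.37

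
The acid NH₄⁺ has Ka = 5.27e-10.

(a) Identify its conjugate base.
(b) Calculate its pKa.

(a) The conjugate base is formed by removing one H⁺ from NH₄⁺, giving NH₃. (b) pKa = -log(Ka) = -log(5.27e-10) = 9.28.

Conjugate base: NH₃; pK_a = 9.28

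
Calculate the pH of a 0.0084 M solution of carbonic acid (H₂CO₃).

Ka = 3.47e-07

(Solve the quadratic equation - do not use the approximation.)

x² + Ka×x - Ka×C = 0. Using quadratic formula: [H⁺] = 5.3816e-05

pH = 4.27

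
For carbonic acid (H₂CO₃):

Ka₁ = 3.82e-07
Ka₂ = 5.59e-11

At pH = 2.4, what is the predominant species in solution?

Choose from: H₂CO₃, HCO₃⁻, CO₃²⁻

pKa₁ = 6.42, pKa₂ = 10.25. For a polyprotic acid the predominant species crosses at each pKa: below pKa_n the protonated form dominates, above it the deprotonated form does. At pH = 2.4, the predominant species is H₂CO₃.

H₂CO₃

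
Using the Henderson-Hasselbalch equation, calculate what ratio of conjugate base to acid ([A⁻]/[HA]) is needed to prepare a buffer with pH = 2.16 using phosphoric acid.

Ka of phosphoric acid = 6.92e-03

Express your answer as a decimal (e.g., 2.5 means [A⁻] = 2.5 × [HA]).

pKa = -log(6.92e-03) = 2.1599. pH = pKa + log([A⁻]/[HA]), so log([A⁻]/[HA]) = pH − pKa = 2.16 − 2.1599 = 0.0001. [A⁻]/[HA] = 10^(0.0001) = 1.00

[A⁻]/[HA] = 1.00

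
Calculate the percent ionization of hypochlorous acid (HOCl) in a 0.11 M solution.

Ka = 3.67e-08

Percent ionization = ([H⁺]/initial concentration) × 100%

Using Ka equilibrium: x² + Ka×x - Ka×C = 0. Solving: [H⁺] = 6.3519e-05. Percent = (6.3519e-05/0.11) × 100

Percent ionization = 0.0577%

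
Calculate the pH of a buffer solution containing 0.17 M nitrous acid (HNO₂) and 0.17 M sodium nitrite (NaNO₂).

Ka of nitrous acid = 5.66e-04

pKa = -log(5.66e-04) = 3.25. pH = pKa + log([A⁻]/[HA]) = 3.25 + log(0.17/0.17)

pH = 3.25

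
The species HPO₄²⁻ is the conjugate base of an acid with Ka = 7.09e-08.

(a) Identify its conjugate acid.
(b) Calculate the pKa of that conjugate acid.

(a) The conjugate acid is formed by adding one H⁺ to HPO₄²⁻, giving H₂PO₄⁻. (b) pKa = -log(Ka) = -log(7.09e-08) = 7.15.

Conjugate acid: H₂PO₄⁻; pK_a = 7.15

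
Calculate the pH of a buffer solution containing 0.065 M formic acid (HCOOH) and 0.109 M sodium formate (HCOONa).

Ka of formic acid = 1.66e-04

pKa = -log(1.66e-04) = 3.78. pH = pKa + log([A⁻]/[HA]) = 3.78 + log(0.109/0.065)

pH = 4.00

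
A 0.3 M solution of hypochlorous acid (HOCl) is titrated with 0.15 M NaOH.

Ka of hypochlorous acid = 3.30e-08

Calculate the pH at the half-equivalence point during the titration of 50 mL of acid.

At half-equivalence [HA] = [A⁻], so Henderson-Hasselbalch gives pH = pKa = -log(3.30e-08) = 7.48.

pH = pKa = 7.48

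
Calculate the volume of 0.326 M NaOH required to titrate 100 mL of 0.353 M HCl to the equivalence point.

At equivalence: moles acid = moles base. moles HCl = 0.353 × 100/1000 = 0.0353 mol. V_base = moles / 0.326 × 1000 = 108.3 mL.

V_{base} = 108.3 mL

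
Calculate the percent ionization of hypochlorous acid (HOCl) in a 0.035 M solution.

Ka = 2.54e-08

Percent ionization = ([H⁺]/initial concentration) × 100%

Using Ka equilibrium: x² + Ka×x - Ka×C = 0. Solving: [H⁺] = 2.9803e-05. Percent = (2.9803e-05/0.035) × 100

Percent ionization = 0.0852%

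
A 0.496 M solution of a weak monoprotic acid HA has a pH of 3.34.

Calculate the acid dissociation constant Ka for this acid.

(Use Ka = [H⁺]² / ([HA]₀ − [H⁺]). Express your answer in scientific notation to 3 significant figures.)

[H⁺] = 10^(−pH) = 10^(−3.34) = 4.571e-04 M. For HA ⇌ H⁺ + A⁻, Ka = [H⁺][A⁻]/[HA] = [H⁺]² / ([HA]₀ − [H⁺]) = (4.571e-04)² / (0.496 − 4.571e-04) = 4.22e-07.

K_a = 4.22e-07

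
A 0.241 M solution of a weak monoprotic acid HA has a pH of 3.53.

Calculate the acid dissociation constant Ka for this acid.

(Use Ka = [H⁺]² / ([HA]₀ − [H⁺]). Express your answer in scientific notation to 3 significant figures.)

[H⁺] = 10^(−pH) = 10^(−3.53) = 2.951e-04 M. For HA ⇌ H⁺ + A⁻, Ka = [H⁺][A⁻]/[HA] = [H⁺]² / ([HA]₀ − [H⁺]) = (2.951e-04)² / (0.241 − 2.951e-04) = 3.62e-07.

K_a = 3.62e-07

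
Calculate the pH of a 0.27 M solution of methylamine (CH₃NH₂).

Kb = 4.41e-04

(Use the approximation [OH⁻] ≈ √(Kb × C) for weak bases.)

[OH⁻] = √(Kb × C) = √(4.41e-04 × 0.27) = 1.0912e-02. pOH = 1.96, pH = 14 - pOH

pH = 12.04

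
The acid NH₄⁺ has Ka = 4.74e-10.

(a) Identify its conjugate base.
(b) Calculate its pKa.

(a) The conjugate base is formed by removing one H⁺ from NH₄⁺, giving NH₃. (b) pKa = -log(Ka) = -log(4.74e-10) = 9.32.

Conjugate base: NH₃; pK_a = 9.32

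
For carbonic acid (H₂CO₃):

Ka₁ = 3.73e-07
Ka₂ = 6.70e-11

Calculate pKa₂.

pKa₂ = -log(Ka₂) = -log(6.70e-11) = 10.17.

pK_{a2} = 10.17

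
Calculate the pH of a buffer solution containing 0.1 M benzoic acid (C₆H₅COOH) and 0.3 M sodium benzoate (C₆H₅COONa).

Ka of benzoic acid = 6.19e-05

pKa = -log(6.19e-05) = 4.21. pH = pKa + log([A⁻]/[HA]) = 4.21 + log(0.3/0.1)

pH = 4.69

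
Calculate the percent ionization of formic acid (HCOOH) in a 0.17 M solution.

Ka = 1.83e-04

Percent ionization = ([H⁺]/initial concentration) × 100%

Using Ka equilibrium: x² + Ka×x - Ka×C = 0. Solving: [H⁺] = 5.4869e-03. Percent = (5.4869e-03/0.17) × 100

Percent ionization = 3.23%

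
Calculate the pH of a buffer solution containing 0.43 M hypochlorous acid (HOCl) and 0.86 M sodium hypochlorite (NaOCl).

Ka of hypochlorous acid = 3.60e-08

pKa = -log(3.60e-08) = 7.44. pH = pKa + log([A⁻]/[HA]) = 7.44 + log(0.86/0.43)

pH = 7.74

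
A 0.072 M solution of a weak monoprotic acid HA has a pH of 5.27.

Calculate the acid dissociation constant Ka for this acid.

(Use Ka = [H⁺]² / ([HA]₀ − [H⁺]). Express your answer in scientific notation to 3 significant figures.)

[H⁺] = 10^(−pH) = 10^(−5.27) = 5.370e-06 M. For HA ⇌ H⁺ + A⁻, Ka = [H⁺][A⁻]/[HA] = [H⁺]² / ([HA]₀ − [H⁺]) = (5.370e-06)² / (0.072 − 5.370e-06) = 4.01e-10.

K_a = 4.01e-10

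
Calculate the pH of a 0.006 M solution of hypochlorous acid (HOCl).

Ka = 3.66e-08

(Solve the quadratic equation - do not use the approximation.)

x² + Ka×x - Ka×C = 0. Using quadratic formula: [H⁺] = 1.4801e-05

pH = 4.83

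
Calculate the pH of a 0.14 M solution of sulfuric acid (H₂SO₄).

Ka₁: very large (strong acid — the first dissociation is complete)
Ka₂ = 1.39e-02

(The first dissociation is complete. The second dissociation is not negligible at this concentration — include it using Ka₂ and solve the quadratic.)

First dissociation is complete: [H⁺]₀ = [HSO₄⁻]₀ = C = 0.14 M. Second dissociation HSO₄⁻ ⇌ H⁺ + SO₄²⁻: let x = [SO₄²⁻]. Ka₂ = (C + x)·x / (C − x) = 1.39e-02 → x² + (C + Ka₂)·x − Ka₂·C = 0 → x² + 0.15390·x − 1.946e-03 = 0. x = (−0.15390 + √(0.15390² + 4 × 1.946e-03)) / 2 = 1.1748e-02 M. [H⁺] = C + x = 0.14 + 1.1748e-02 = 1.5175e-01 M. pH = -log(1.5175e-01) = 0.82.

pH = 0.82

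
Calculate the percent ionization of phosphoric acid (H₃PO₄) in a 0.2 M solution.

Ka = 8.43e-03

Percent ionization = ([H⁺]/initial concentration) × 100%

Using Ka equilibrium: x² + Ka×x - Ka×C = 0. Solving: [H⁺] = 3.7062e-02. Percent = (3.7062e-02/0.2) × 100

Percent ionization = 18.5%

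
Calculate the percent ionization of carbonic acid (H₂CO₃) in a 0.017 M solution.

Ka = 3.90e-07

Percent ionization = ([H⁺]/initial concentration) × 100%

Using Ka equilibrium: x² + Ka×x - Ka×C = 0. Solving: [H⁺] = 8.1230e-05. Percent = (8.1230e-05/0.017) × 100

Percent ionization = 0.478%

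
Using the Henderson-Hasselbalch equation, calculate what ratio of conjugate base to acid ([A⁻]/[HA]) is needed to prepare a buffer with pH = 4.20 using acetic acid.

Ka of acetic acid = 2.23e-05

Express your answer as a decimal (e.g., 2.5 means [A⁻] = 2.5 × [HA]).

pKa = -log(2.23e-05) = 4.6517. pH = pKa + log([A⁻]/[HA]), so log([A⁻]/[HA]) = pH − pKa = 4.20 − 4.6517 = -0.4517. [A⁻]/[HA] = 10^(-0.4517) = 0.353

[A⁻]/[HA] = 0.353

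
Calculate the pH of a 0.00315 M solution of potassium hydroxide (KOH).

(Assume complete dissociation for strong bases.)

[OH⁻] = 0.00315 M for strong base. pOH = -log[OH⁻] = 2.50, pH = 14 - pOH

pH = 11.50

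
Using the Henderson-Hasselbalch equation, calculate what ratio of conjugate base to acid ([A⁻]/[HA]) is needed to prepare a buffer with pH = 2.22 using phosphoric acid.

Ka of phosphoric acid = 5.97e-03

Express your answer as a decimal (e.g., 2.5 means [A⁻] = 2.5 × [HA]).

pKa = -log(5.97e-03) = 2.2240. pH = pKa + log([A⁻]/[HA]), so log([A⁻]/[HA]) = pH − pKa = 2.22 − 2.2240 = -0.0040. [A⁻]/[HA] = 10^(-0.0040) = 0.991

[A⁻]/[HA] = 0.991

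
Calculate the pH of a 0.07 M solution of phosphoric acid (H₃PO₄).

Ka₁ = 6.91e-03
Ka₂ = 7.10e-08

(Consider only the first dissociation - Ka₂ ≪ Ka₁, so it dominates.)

First dissociation dominates. From Ka₁ = [H⁺][HA⁻]/[H₂A], x² + Ka₁·x − Ka₁·C = 0 with C = 0.07 M and Ka₁ = 6.91e-03. Solving: [H⁺] = (−Ka₁ + √(Ka₁² + 4·Ka₁·C)) / 2 = 1.8808e-02 M. pH = -log(1.8808e-02) = 1.73.

pH = 1.73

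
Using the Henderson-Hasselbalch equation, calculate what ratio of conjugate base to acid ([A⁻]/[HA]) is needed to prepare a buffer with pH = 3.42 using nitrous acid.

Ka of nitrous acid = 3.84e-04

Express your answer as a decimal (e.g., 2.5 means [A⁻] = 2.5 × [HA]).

pKa = -log(3.84e-04) = 3.4157. pH = pKa + log([A⁻]/[HA]), so log([A⁻]/[HA]) = pH − pKa = 3.42 − 3.4157 = 0.0043. [A⁻]/[HA] = 10^(0.0043) = 1.01

[A⁻]/[HA] = 1.01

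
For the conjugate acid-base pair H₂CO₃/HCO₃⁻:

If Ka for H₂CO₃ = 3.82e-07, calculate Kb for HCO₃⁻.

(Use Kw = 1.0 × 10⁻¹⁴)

For a conjugate pair Ka × Kb = Kw, so Kb = Kw/Ka = 1.0 × 10⁻¹⁴ / 3.82e-07 = 2.62e-08.

K_b = 2.62e-08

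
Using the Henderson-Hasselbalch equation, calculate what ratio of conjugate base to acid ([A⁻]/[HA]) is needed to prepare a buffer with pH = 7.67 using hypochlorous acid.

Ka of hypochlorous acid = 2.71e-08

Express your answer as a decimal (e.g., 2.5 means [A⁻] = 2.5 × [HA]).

pKa = -log(2.71e-08) = 7.5670. pH = pKa + log([A⁻]/[HA]), so log([A⁻]/[HA]) = pH − pKa = 7.67 − 7.5670 = 0.1030. [A⁻]/[HA] = 10^(0.1030) = 1.27

[A⁻]/[HA] = 1.27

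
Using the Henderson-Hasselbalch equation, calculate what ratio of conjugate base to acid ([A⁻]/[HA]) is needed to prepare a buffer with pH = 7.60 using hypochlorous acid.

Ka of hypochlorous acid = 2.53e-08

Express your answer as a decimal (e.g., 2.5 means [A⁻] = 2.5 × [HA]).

pKa = -log(2.53e-08) = 7.5969. pH = pKa + log([A⁻]/[HA]), so log([A⁻]/[HA]) = pH − pKa = 7.60 − 7.5969 = 0.0031. [A⁻]/[HA] = 10^(0.0031) = 1.01

[A⁻]/[HA] = 1.01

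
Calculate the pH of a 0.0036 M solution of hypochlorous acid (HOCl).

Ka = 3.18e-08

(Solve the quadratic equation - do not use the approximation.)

x² + Ka×x - Ka×C = 0. Using quadratic formula: [H⁺] = 1.0684e-05

pH = 4.97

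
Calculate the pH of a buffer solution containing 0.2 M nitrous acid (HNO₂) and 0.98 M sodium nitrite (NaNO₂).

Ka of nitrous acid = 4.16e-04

pKa = -log(4.16e-04) = 3.38. pH = pKa + log([A⁻]/[HA]) = 3.38 + log(0.98/0.2)

pH = 4.07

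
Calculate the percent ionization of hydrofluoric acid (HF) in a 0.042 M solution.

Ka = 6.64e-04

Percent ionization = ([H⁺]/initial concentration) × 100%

Using Ka equilibrium: x² + Ka×x - Ka×C = 0. Solving: [H⁺] = 4.9593e-03. Percent = (4.9593e-03/0.042) × 100

Percent ionization = 11.8%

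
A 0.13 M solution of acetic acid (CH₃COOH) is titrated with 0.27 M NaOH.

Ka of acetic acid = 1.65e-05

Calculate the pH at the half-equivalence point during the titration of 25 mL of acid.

At half-equivalence [HA] = [A⁻], so Henderson-Hasselbalch gives pH = pKa = -log(1.65e-05) = 4.78.

pH = pKa = 4.78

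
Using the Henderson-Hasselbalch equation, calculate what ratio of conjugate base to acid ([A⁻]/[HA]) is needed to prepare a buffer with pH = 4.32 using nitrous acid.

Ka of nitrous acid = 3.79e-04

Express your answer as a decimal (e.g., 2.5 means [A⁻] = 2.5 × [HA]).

pKa = -log(3.79e-04) = 3.4214. pH = pKa + log([A⁻]/[HA]), so log([A⁻]/[HA]) = pH − pKa = 4.32 − 3.4214 = 0.8986. [A⁻]/[HA] = 10^(0.8986) = 7.92

[A⁻]/[HA] = 7.92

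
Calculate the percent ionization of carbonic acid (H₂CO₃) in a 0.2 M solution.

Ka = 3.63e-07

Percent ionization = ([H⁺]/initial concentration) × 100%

Using Ka equilibrium: x² + Ka×x - Ka×C = 0. Solving: [H⁺] = 2.6926e-04. Percent = (2.6926e-04/0.2) × 100

Percent ionization = 0.135%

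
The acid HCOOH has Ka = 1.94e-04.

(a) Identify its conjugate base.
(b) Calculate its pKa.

(a) The conjugate base is formed by removing one H⁺ from HCOOH, giving HCOO⁻. (b) pKa = -log(Ka) = -log(1.94e-04) = 3.71.

Conjugate base: HCOO⁻; pK_a = 3.71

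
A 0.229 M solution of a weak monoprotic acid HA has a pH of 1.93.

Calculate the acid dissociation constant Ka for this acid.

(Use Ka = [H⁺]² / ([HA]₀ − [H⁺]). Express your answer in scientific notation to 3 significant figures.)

[H⁺] = 10^(−pH) = 10^(−1.93) = 1.175e-02 M. For HA ⇌ H⁺ + A⁻, Ka = [H⁺][A⁻]/[HA] = [H⁺]² / ([HA]₀ − [H⁺]) = (1.175e-02)² / (0.229 − 1.175e-02) = 6.35e-04.

K_a = 6.35e-04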